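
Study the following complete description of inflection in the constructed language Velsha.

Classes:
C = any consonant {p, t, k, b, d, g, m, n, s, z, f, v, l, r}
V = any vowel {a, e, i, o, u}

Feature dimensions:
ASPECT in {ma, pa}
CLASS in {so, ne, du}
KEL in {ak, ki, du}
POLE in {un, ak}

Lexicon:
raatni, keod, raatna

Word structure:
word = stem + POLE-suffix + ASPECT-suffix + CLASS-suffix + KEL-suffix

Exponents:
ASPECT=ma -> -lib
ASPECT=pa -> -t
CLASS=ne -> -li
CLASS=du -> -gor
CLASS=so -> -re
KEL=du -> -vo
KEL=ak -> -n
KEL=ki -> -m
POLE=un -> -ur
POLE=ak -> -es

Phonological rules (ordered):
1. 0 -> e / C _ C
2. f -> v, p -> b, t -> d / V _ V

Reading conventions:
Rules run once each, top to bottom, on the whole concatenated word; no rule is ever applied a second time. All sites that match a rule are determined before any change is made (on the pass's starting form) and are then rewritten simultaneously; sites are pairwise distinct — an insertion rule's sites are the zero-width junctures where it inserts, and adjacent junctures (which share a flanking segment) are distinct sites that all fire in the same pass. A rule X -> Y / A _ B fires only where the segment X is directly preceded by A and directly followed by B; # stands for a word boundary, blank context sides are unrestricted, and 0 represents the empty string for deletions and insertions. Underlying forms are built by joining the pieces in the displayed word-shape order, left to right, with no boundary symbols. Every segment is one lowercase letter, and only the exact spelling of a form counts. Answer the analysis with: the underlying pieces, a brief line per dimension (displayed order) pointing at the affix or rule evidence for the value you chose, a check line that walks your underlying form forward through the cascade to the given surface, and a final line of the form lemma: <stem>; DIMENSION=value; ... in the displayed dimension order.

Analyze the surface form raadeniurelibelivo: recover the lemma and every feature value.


underlying: raatni-ur-lib-li-vo
ASPECT=ma - signalled by the affix -lib
CLASS=ne - signalled by the affix -li
KEL=du - signalled by the affix -vo
POLE=un - signalled by the affix -ur
check: raatniurliblivo -> raateniurelibelivo -> raadeniurelibelivo
lemma: raatni; ASPECT=ma; CLASS=ne; KEL=du; POLE=un


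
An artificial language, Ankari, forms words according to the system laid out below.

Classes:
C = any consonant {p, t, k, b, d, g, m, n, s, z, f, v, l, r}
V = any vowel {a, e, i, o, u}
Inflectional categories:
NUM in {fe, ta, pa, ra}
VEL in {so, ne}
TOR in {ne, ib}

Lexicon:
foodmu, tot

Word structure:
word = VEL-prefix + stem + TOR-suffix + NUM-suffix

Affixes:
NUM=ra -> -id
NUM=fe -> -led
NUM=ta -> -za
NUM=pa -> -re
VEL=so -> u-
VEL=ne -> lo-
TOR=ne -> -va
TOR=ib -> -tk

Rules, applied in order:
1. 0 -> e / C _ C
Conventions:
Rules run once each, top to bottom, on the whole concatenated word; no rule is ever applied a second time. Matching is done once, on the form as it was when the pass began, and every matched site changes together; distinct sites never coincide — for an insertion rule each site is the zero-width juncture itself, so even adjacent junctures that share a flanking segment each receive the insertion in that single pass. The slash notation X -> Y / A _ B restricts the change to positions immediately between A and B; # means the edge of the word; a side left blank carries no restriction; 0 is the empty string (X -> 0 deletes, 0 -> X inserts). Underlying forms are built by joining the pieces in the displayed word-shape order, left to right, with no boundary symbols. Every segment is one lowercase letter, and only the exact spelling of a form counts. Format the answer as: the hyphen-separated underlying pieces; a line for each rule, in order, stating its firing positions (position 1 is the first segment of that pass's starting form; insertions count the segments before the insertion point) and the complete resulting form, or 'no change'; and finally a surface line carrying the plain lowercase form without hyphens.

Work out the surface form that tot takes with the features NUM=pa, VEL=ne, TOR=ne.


underlying: lo-tot-va-re
1. 0 -> e / C _ C: inserts after position(s) 5: lototevare
surface: lototevare


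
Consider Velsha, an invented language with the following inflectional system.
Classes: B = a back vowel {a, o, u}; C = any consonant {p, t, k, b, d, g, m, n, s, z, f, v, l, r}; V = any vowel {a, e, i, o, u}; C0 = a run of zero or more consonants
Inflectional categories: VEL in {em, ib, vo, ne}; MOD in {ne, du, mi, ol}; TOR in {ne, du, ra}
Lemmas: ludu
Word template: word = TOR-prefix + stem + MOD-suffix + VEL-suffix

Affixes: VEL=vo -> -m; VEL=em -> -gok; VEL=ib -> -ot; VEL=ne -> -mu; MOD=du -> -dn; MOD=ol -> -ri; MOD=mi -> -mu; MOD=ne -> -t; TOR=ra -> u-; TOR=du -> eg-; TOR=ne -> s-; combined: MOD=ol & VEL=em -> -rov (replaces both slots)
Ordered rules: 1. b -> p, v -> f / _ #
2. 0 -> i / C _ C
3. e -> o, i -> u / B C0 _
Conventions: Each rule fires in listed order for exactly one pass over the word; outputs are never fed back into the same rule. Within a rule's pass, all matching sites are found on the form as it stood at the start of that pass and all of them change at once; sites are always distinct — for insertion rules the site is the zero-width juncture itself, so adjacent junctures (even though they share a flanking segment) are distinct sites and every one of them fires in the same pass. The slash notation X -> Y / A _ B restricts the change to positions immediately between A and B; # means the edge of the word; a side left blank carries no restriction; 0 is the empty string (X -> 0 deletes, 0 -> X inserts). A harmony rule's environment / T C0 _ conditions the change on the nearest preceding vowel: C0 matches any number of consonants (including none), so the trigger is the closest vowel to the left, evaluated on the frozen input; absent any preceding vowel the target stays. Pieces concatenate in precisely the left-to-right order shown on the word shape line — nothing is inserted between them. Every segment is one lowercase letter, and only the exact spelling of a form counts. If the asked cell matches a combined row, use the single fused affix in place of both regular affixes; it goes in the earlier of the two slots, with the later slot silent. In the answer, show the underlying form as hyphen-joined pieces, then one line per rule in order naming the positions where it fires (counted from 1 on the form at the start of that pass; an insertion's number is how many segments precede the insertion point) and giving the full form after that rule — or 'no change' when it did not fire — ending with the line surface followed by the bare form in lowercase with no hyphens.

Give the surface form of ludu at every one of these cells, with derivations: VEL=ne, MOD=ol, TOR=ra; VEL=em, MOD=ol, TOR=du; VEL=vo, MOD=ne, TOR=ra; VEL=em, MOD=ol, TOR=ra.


cell VEL=ne, MOD=ol, TOR=ra:
underlying: u-ludu-ri-mu
1. b -> p, v -> f / _ #: no change
2. 0 -> i / C _ C: no change
3. e -> o, i -> u / B C0 _: fires at position(s) 7: uludurumu
surface: uludurumu

cell VEL=em, MOD=ol, TOR=du:
underlying: eg-ludu-rov
1. b -> p, v -> f / _ #: fires at position(s) 9: egludurof
2. 0 -> i / C _ C: inserts after position(s) 2: egiludurof
3. e -> o, i -> u / B C0 _: no change
surface: egiludurof

cell VEL=vo, MOD=ne, TOR=ra:
underlying: u-ludu-t-m
1. b -> p, v -> f / _ #: no change
2. 0 -> i / C _ C: inserts after position(s) 6: uludutim
3. e -> o, i -> u / B C0 _: fires at position(s) 7: uludutum
surface: uludutum

cell VEL=em, MOD=ol, TOR=ra:
underlying: u-ludu-rov
1. b -> p, v -> f / _ #: fires at position(s) 8: uludurof
2. 0 -> i / C _ C: no change
3. e -> o, i -> u / B C0 _: no change
surface: uludurof


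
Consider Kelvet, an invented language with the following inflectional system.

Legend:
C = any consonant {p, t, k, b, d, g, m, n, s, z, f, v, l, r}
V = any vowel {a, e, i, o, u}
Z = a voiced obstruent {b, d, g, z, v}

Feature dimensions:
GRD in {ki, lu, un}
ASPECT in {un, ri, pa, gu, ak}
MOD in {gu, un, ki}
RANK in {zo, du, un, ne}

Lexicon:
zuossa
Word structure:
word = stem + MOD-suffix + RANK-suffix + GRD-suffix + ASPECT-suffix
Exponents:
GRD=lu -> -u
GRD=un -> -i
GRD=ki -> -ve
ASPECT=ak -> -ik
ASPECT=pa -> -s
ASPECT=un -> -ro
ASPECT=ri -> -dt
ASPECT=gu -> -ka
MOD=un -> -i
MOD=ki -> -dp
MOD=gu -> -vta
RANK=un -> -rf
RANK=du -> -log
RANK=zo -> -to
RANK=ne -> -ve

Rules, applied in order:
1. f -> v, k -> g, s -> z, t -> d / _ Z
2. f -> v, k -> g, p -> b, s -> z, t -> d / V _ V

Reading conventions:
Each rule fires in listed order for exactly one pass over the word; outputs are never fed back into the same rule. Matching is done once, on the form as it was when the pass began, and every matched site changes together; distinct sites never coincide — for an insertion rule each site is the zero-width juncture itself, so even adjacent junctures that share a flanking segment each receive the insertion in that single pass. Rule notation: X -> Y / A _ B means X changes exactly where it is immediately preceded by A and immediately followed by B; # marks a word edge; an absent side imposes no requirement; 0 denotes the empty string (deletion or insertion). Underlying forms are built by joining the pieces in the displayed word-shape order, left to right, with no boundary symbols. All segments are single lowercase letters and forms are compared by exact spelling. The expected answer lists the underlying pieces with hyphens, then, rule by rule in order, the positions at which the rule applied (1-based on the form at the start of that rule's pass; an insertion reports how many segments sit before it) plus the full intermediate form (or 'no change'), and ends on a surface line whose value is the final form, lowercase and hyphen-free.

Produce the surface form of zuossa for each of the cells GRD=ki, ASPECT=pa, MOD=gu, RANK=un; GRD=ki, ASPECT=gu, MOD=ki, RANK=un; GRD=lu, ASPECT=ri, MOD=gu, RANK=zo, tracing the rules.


cell GRD=ki, ASPECT=pa, MOD=gu, RANK=un:
underlying: zuossa-vta-rf-ve-s
1. f -> v, k -> g, s -> z, t -> d / _ Z: fires at position(s) 11: zuossavtarvves
2. f -> v, k -> g, p -> b, s -> z, t -> d / V _ V: no change
surface: zuossavtarvves

cell GRD=ki, ASPECT=gu, MOD=ki, RANK=un:
underlying: zuossa-dp-rf-ve-ka
1. f -> v, k -> g, s -> z, t -> d / _ Z: fires at position(s) 10: zuossadprvveka
2. f -> v, k -> g, p -> b, s -> z, t -> d / V _ V: fires at position(s) 13: zuossadprvvega
surface: zuossadprvvega

cell GRD=lu, ASPECT=ri, MOD=gu, RANK=zo:
underlying: zuossa-vta-to-u-dt
1. f -> v, k -> g, s -> z, t -> d / _ Z: no change
2. f -> v, k -> g, p -> b, s -> z, t -> d / V _ V: fires at position(s) 10: zuossavtadoudt
surface: zuossavtadoudt


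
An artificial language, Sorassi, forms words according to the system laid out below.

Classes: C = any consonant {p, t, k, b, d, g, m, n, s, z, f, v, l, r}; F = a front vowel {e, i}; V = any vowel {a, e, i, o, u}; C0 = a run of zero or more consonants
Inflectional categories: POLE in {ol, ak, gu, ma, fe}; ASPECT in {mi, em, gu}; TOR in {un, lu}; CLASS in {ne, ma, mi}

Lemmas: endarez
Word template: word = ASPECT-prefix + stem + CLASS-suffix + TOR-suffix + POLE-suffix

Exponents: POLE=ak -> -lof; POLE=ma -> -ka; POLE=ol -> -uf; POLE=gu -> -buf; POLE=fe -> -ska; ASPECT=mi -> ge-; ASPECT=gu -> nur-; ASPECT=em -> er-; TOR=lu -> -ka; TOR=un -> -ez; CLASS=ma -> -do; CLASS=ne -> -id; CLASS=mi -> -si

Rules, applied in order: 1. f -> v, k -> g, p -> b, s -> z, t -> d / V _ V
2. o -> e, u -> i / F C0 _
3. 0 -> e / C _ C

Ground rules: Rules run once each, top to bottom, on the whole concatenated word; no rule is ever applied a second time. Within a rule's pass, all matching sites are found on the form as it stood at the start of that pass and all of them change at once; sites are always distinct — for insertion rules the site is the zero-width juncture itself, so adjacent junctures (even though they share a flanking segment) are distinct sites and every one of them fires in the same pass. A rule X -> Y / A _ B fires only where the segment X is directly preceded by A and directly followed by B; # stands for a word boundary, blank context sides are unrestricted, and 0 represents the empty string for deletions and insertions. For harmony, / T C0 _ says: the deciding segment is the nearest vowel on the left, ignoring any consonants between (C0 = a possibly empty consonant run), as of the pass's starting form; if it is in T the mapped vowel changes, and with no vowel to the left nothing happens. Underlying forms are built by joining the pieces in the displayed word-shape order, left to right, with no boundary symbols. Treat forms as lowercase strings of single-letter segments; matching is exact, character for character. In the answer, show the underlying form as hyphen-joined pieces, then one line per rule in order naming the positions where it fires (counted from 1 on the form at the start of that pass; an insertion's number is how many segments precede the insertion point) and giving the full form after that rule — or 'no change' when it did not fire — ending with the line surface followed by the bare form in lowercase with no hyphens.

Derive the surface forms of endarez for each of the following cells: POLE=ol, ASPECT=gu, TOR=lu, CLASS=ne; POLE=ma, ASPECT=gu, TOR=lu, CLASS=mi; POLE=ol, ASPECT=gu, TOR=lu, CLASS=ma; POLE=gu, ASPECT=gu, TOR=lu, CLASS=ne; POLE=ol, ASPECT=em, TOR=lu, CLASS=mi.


cell POLE=ol, ASPECT=gu, TOR=lu, CLASS=ne:
underlying: nur-endarez-id-ka-uf
1. f -> v, k -> g, p -> b, s -> z, t -> d / V _ V: no change
2. o -> e, u -> i / F C0 _: no change
3. 0 -> e / C _ C: inserts after position(s) 5, 12: nurenedarezidekauf
surface: nurenedarezidekauf

cell POLE=ma, ASPECT=gu, TOR=lu, CLASS=mi:
underlying: nur-endarez-si-ka-ka
1. f -> v, k -> g, p -> b, s -> z, t -> d / V _ V: fires at position(s) 13, 15: nurendarezsigaga
2. o -> e, u -> i / F C0 _: no change
3. 0 -> e / C _ C: inserts after position(s) 5, 10: nurenedarezesigaga
surface: nurenedarezesigaga

cell POLE=ol, ASPECT=gu, TOR=lu, CLASS=ma:
underlying: nur-endarez-do-ka-uf
1. f -> v, k -> g, p -> b, s -> z, t -> d / V _ V: fires at position(s) 13: nurendarezdogauf
2. o -> e, u -> i / F C0 _: fires at position(s) 12: nurendarezdegauf
3. 0 -> e / C _ C: inserts after position(s) 5, 10: nurenedarezedegauf
surface: nurenedarezedegauf

cell POLE=gu, ASPECT=gu, TOR=lu, CLASS=ne:
underlying: nur-endarez-id-ka-buf
1. f -> v, k -> g, p -> b, s -> z, t -> d / V _ V: no change
2. o -> e, u -> i / F C0 _: no change
3. 0 -> e / C _ C: inserts after position(s) 5, 12: nurenedarezidekabuf
surface: nurenedarezidekabuf

cell POLE=ol, ASPECT=em, TOR=lu, CLASS=mi:
underlying: er-endarez-si-ka-uf
1. f -> v, k -> g, p -> b, s -> z, t -> d / V _ V: fires at position(s) 12: erendarezsigauf
2. o -> e, u -> i / F C0 _: no change
3. 0 -> e / C _ C: inserts after position(s) 4, 9: erenedarezesigauf
surface: erenedarezesigauf


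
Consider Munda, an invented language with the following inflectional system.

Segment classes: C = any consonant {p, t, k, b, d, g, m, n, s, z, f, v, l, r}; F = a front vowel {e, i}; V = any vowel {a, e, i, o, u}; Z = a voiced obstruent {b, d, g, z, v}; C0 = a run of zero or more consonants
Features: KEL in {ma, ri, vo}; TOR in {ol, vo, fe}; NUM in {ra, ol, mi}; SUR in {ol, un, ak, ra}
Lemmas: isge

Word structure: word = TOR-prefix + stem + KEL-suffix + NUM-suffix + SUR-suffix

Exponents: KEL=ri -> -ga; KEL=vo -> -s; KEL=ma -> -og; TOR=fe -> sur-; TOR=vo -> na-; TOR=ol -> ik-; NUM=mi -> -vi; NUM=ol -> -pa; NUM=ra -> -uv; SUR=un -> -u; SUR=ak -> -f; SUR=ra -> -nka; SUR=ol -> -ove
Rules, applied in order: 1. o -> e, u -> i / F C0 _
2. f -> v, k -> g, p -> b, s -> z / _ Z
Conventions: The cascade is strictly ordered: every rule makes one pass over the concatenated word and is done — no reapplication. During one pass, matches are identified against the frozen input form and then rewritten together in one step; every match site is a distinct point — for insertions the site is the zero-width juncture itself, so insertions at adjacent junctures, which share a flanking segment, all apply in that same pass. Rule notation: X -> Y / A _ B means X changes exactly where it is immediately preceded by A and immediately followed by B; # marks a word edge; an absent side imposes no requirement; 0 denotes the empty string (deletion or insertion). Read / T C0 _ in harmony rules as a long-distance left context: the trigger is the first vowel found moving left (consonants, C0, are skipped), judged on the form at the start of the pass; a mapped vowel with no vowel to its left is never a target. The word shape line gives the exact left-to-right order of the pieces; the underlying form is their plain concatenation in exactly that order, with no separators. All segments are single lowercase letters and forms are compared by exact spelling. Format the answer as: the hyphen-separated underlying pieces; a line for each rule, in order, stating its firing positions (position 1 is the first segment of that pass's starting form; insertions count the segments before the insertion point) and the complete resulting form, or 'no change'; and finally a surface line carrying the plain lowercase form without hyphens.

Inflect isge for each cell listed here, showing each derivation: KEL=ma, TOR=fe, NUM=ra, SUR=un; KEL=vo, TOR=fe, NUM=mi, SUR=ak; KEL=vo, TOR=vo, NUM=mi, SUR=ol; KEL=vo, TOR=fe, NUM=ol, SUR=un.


cell KEL=ma, TOR=fe, NUM=ra, SUR=un:
underlying: sur-isge-og-uv-u
1. o -> e, u -> i / F C0 _: fires at position(s) 8: surisgeeguvu
2. f -> v, k -> g, p -> b, s -> z / _ Z: fires at position(s) 5: surizgeeguvu
surface: surizgeeguvu

cell KEL=vo, TOR=fe, NUM=mi, SUR=ak:
underlying: sur-isge-s-vi-f
1. o -> e, u -> i / F C0 _: no change
2. f -> v, k -> g, p -> b, s -> z / _ Z: fires at position(s) 5, 8: surizgezvif
surface: surizgezvif

cell KEL=vo, TOR=vo, NUM=mi, SUR=ol:
underlying: na-isge-s-vi-ove
1. o -> e, u -> i / F C0 _: fires at position(s) 10: naisgesvieve
2. f -> v, k -> g, p -> b, s -> z / _ Z: fires at position(s) 4, 7: naizgezvieve
surface: naizgezvieve

cell KEL=vo, TOR=fe, NUM=ol, SUR=un:
underlying: sur-isge-s-pa-u
1. o -> e, u -> i / F C0 _: no change
2. f -> v, k -> g, p -> b, s -> z / _ Z: fires at position(s) 5: surizgespau
surface: surizgespau


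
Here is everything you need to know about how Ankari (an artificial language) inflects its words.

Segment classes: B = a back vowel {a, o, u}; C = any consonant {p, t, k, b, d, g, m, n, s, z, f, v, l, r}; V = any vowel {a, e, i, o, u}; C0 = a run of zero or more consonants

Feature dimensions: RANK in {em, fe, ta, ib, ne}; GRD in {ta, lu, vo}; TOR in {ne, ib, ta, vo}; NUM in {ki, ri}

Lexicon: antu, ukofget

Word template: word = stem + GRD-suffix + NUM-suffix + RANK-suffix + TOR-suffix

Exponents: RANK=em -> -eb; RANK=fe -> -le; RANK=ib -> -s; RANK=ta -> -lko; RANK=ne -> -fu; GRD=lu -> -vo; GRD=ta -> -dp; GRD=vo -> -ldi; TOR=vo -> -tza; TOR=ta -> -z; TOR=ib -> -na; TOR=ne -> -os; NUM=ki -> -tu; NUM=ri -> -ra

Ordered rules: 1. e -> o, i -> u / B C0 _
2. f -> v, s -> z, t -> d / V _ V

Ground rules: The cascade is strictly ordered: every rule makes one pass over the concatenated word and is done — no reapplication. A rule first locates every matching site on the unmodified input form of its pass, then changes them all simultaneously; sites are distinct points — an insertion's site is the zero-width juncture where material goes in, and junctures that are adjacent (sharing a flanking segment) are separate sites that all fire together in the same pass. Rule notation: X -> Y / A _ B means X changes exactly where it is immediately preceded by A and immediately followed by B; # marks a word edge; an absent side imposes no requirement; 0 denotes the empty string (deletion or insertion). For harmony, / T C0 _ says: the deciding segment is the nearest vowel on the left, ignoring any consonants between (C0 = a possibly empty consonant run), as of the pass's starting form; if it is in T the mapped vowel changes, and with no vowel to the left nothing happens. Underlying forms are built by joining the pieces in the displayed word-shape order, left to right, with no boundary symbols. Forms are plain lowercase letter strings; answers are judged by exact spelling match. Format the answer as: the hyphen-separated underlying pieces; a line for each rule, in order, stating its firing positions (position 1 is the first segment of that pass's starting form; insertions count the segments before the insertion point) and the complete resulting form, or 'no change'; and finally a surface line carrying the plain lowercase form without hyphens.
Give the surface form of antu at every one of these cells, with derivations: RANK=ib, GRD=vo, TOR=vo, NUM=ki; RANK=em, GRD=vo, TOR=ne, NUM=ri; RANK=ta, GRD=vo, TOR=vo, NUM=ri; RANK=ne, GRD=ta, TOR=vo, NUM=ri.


cell RANK=ib, GRD=vo, TOR=vo, NUM=ki:
underlying: antu-ldi-tu-s-tza
1. e -> o, i -> u / B C0 _: fires at position(s) 7: antuldutustza
2. f -> v, s -> z, t -> d / V _ V: fires at position(s) 8: antuldudustza
surface: antuldudustza

cell RANK=em, GRD=vo, TOR=ne, NUM=ri:
underlying: antu-ldi-ra-eb-os
1. e -> o, i -> u / B C0 _: fires at position(s) 7, 10: antulduraobos
2. f -> v, s -> z, t -> d / V _ V: no change
surface: antulduraobos

cell RANK=ta, GRD=vo, TOR=vo, NUM=ri:
underlying: antu-ldi-ra-lko-tza
1. e -> o, i -> u / B C0 _: fires at position(s) 7: antulduralkotza
2. f -> v, s -> z, t -> d / V _ V: no change
surface: antulduralkotza

cell RANK=ne, GRD=ta, TOR=vo, NUM=ri:
underlying: antu-dp-ra-fu-tza
1. e -> o, i -> u / B C0 _: no change
2. f -> v, s -> z, t -> d / V _ V: fires at position(s) 9: antudpravutza
surface: antudpravutza


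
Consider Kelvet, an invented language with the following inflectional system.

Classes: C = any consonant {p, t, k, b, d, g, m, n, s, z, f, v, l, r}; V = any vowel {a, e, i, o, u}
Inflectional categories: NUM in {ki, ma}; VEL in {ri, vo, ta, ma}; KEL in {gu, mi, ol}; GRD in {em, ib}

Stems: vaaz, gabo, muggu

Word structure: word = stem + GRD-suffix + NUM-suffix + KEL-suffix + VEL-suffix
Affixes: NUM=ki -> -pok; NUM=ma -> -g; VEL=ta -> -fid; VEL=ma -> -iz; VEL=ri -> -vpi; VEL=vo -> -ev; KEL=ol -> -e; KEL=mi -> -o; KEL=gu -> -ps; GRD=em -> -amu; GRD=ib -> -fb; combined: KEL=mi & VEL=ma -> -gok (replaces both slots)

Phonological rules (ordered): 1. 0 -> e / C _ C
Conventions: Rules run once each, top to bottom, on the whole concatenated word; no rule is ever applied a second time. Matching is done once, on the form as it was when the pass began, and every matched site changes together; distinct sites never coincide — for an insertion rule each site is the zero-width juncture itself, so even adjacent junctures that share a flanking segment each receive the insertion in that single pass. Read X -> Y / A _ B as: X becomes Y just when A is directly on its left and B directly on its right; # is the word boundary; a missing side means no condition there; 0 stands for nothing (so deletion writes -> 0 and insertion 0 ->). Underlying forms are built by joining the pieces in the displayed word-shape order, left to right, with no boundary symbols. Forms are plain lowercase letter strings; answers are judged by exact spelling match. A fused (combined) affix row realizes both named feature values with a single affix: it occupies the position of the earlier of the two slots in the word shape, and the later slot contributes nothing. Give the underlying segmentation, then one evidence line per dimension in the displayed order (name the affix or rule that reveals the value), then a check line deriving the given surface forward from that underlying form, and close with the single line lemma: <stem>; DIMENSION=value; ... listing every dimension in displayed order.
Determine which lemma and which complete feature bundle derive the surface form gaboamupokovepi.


underlying: gabo-amu-pok-o-vpi
NUM=ki - signalled by the affix -pok
VEL=ri - signalled by the affix -vpi
KEL=mi - signalled by the affix -o
GRD=em - signalled by the affix -amu
check: gaboamupokovpi -> gaboamupokovepi
lemma: gabo; NUM=ki; VEL=ri; KEL=mi; GRD=em


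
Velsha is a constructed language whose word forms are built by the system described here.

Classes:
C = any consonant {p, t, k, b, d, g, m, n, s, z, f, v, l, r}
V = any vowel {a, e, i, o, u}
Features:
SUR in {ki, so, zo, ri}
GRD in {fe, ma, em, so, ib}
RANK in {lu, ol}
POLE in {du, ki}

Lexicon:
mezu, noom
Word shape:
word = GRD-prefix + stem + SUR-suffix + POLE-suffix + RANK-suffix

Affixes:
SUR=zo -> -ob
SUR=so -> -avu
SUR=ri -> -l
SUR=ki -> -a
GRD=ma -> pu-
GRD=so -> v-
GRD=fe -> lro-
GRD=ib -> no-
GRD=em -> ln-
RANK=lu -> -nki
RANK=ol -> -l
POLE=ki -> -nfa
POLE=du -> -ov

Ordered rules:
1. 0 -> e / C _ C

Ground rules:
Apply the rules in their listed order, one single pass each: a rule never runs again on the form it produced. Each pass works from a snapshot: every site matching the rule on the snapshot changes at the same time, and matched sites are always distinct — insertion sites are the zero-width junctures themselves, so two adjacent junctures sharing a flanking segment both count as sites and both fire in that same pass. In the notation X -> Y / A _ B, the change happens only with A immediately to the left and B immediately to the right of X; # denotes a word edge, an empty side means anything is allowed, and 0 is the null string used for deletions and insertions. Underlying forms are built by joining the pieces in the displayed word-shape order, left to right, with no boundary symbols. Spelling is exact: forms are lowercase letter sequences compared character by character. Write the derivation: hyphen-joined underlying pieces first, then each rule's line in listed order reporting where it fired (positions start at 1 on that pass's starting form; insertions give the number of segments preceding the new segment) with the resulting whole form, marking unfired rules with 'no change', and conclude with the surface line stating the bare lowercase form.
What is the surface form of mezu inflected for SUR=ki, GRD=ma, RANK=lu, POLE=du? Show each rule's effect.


underlying: pu-mezu-a-ov-nki
1. 0 -> e / C _ C: inserts after position(s) 9, 10: pumezuaoveneki
surface: pumezuaoveneki


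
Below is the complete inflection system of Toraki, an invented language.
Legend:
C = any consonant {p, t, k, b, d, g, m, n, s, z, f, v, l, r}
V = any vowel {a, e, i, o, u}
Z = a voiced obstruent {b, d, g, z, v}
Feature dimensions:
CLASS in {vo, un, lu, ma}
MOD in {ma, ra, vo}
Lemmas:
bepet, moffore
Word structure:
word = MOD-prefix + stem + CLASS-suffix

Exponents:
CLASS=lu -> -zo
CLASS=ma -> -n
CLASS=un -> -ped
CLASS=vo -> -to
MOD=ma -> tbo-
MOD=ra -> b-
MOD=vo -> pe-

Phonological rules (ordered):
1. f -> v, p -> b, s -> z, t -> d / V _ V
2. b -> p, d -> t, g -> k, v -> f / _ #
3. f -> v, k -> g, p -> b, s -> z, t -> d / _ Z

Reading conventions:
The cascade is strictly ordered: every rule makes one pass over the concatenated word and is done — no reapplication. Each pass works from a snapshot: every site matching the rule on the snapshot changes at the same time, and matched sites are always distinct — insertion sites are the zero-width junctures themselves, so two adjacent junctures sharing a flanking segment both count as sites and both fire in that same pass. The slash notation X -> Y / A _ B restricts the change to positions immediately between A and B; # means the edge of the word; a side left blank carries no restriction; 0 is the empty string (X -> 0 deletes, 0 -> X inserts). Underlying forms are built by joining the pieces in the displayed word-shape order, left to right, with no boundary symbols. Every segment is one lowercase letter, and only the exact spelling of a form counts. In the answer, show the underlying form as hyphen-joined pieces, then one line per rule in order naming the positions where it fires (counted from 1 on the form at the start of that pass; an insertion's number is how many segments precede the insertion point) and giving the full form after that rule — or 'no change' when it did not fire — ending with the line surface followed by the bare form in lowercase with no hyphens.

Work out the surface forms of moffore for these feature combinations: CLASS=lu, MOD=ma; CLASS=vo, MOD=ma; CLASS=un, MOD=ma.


cell CLASS=lu, MOD=ma:
underlying: tbo-moffore-zo
1. f -> v, p -> b, s -> z, t -> d / V _ V: no change
2. b -> p, d -> t, g -> k, v -> f / _ #: no change
3. f -> v, k -> g, p -> b, s -> z, t -> d / _ Z: fires at position(s) 1: dbomofforezo
surface: dbomofforezo

cell CLASS=vo, MOD=ma:
underlying: tbo-moffore-to
1. f -> v, p -> b, s -> z, t -> d / V _ V: fires at position(s) 11: tbomofforedo
2. b -> p, d -> t, g -> k, v -> f / _ #: no change
3. f -> v, k -> g, p -> b, s -> z, t -> d / _ Z: fires at position(s) 1: dbomofforedo
surface: dbomofforedo

cell CLASS=un, MOD=ma:
underlying: tbo-moffore-ped
1. f -> v, p -> b, s -> z, t -> d / V _ V: fires at position(s) 11: tbomofforebed
2. b -> p, d -> t, g -> k, v -> f / _ #: fires at position(s) 13: tbomofforebet
3. f -> v, k -> g, p -> b, s -> z, t -> d / _ Z: fires at position(s) 1: dbomofforebet
surface: dbomofforebet


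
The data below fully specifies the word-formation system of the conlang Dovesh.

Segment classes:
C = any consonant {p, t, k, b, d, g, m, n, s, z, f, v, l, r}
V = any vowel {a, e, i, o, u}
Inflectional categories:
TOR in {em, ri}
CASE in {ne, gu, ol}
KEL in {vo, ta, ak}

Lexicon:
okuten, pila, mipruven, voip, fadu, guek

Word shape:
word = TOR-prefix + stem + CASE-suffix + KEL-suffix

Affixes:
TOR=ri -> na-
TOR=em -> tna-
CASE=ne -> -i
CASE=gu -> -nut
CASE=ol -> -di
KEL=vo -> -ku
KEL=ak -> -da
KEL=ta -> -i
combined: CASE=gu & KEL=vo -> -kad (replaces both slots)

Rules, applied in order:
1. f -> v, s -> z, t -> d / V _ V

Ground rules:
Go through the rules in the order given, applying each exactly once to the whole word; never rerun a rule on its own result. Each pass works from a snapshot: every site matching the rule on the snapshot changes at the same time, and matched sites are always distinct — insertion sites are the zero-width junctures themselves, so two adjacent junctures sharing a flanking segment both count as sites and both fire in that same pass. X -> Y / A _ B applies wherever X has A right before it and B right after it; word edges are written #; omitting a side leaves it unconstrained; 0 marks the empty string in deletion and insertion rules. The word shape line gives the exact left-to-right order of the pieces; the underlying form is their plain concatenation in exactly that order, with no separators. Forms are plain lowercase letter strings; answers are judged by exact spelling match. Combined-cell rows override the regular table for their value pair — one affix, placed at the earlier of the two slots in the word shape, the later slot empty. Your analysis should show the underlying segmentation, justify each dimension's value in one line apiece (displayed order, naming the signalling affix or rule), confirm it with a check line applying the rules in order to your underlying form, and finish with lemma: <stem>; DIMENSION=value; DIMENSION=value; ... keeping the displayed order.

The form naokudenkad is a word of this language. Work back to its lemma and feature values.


underlying: na-okuten-kad
TOR=ri - signalled by the affix na-
CASE=gu - signalled by the combined affix row
KEL=vo - signalled by the combined affix row
check: naokutenkad -> naokudenkad
lemma: okuten; TOR=ri; CASE=gu; KEL=vo


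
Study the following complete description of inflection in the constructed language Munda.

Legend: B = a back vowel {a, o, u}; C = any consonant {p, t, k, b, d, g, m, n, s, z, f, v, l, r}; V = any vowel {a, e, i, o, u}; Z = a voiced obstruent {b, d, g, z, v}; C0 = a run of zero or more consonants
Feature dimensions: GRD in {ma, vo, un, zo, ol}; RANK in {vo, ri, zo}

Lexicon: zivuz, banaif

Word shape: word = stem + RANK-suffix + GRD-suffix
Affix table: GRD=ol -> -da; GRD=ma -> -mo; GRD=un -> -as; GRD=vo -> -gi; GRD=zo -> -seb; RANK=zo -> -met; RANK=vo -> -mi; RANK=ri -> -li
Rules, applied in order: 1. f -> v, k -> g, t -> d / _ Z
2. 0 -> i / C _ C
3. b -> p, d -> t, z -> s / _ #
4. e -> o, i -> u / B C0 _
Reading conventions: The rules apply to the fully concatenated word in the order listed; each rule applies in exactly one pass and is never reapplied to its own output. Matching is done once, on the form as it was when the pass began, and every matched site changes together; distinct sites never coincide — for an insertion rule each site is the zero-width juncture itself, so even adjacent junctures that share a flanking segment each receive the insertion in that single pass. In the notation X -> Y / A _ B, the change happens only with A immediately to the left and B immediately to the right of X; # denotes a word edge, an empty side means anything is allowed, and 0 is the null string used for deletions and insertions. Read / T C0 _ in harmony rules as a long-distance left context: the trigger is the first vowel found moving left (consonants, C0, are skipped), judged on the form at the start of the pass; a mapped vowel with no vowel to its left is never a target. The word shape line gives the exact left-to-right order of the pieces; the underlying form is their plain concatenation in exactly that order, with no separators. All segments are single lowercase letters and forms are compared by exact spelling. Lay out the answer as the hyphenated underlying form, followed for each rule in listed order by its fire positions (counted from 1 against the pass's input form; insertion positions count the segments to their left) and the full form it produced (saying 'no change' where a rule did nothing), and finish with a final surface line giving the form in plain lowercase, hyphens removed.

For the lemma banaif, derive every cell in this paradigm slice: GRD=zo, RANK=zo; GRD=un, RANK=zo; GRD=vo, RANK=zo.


cell GRD=zo, RANK=zo:
underlying: banaif-met-seb
1. f -> v, k -> g, t -> d / _ Z: no change
2. 0 -> i / C _ C: inserts after position(s) 6, 9: banaifimetiseb
3. b -> p, d -> t, z -> s / _ #: fires at position(s) 14: banaifimetisep
4. e -> o, i -> u / B C0 _: fires at position(s) 5: banaufimetisep
surface: banaufimetisep

cell GRD=un, RANK=zo:
underlying: banaif-met-as
1. f -> v, k -> g, t -> d / _ Z: no change
2. 0 -> i / C _ C: inserts after position(s) 6: banaifimetas
3. b -> p, d -> t, z -> s / _ #: no change
4. e -> o, i -> u / B C0 _: fires at position(s) 5: banaufimetas
surface: banaufimetas

cell GRD=vo, RANK=zo:
underlying: banaif-met-gi
1. f -> v, k -> g, t -> d / _ Z: fires at position(s) 9: banaifmedgi
2. 0 -> i / C _ C: inserts after position(s) 6, 9: banaifimedigi
3. b -> p, d -> t, z -> s / _ #: no change
4. e -> o, i -> u / B C0 _: fires at position(s) 5: banaufimedigi
surface: banaufimedigi


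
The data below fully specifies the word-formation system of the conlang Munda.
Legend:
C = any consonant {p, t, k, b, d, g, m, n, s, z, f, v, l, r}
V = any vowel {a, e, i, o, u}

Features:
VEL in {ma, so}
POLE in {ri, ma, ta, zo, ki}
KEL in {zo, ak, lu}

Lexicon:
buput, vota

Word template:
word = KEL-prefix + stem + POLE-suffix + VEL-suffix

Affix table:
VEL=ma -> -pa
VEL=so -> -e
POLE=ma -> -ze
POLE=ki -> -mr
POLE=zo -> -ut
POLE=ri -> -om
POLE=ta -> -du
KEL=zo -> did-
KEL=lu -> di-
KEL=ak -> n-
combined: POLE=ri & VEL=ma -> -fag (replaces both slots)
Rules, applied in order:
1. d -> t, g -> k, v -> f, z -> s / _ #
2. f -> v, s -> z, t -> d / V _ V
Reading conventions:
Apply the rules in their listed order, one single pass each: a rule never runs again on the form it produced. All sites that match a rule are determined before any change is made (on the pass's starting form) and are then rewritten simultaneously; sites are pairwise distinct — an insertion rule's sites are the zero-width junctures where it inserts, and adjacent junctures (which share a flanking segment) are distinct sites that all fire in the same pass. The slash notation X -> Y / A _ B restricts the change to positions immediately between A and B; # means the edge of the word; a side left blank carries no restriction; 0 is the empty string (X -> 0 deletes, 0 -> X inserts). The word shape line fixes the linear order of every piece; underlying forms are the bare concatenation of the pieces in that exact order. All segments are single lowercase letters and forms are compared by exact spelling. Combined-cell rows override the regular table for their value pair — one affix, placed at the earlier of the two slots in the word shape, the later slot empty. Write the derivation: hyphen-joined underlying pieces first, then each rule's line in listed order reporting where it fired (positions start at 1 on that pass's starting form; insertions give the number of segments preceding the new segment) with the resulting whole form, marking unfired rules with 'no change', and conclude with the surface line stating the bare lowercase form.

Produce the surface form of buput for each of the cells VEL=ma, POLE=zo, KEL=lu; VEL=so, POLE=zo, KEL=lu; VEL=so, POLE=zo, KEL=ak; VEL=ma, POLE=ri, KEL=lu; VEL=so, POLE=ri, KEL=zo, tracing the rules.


cell VEL=ma, POLE=zo, KEL=lu:
underlying: di-buput-ut-pa
1. d -> t, g -> k, v -> f, z -> s / _ #: no change
2. f -> v, s -> z, t -> d / V _ V: fires at position(s) 7: dibupudutpa
surface: dibupudutpa

cell VEL=so, POLE=zo, KEL=lu:
underlying: di-buput-ut-e
1. d -> t, g -> k, v -> f, z -> s / _ #: no change
2. f -> v, s -> z, t -> d / V _ V: fires at position(s) 7, 9: dibupudude
surface: dibupudude

cell VEL=so, POLE=zo, KEL=ak:
underlying: n-buput-ut-e
1. d -> t, g -> k, v -> f, z -> s / _ #: no change
2. f -> v, s -> z, t -> d / V _ V: fires at position(s) 6, 8: nbupudude
surface: nbupudude

cell VEL=ma, POLE=ri, KEL=lu:
underlying: di-buput-fag
1. d -> t, g -> k, v -> f, z -> s / _ #: fires at position(s) 10: dibuputfak
2. f -> v, s -> z, t -> d / V _ V: no change
surface: dibuputfak

cell VEL=so, POLE=ri, KEL=zo:
underlying: did-buput-om-e
1. d -> t, g -> k, v -> f, z -> s / _ #: no change
2. f -> v, s -> z, t -> d / V _ V: fires at position(s) 8: didbupudome
surface: didbupudome


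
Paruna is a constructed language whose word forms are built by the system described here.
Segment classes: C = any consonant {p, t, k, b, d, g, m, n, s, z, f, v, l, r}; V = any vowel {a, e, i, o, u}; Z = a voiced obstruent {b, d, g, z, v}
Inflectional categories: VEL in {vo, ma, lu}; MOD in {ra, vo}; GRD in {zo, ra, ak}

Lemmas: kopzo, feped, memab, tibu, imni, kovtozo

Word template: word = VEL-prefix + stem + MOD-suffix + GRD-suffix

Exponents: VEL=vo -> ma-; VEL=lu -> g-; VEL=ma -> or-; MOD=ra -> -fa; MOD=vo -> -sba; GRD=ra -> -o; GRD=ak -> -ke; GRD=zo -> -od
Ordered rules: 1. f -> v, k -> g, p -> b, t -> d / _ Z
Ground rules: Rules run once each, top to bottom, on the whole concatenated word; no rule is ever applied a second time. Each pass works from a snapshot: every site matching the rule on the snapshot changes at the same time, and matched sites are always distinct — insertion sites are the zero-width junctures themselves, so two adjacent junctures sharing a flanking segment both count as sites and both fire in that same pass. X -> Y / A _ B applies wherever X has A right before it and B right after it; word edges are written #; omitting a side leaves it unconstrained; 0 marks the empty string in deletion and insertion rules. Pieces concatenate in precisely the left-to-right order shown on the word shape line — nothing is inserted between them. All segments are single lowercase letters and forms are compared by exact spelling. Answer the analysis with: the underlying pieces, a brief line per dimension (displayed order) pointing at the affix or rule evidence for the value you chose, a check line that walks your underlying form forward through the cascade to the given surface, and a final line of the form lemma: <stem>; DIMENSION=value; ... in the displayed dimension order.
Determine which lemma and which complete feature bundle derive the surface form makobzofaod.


underlying: ma-kopzo-fa-od
VEL=vo - signalled by the affix ma-
MOD=ra - signalled by the affix -fa
GRD=zo - signalled by the affix -od
check: makopzofaod -> makobzofaod
lemma: kopzo; VEL=vo; MOD=ra; GRD=zo


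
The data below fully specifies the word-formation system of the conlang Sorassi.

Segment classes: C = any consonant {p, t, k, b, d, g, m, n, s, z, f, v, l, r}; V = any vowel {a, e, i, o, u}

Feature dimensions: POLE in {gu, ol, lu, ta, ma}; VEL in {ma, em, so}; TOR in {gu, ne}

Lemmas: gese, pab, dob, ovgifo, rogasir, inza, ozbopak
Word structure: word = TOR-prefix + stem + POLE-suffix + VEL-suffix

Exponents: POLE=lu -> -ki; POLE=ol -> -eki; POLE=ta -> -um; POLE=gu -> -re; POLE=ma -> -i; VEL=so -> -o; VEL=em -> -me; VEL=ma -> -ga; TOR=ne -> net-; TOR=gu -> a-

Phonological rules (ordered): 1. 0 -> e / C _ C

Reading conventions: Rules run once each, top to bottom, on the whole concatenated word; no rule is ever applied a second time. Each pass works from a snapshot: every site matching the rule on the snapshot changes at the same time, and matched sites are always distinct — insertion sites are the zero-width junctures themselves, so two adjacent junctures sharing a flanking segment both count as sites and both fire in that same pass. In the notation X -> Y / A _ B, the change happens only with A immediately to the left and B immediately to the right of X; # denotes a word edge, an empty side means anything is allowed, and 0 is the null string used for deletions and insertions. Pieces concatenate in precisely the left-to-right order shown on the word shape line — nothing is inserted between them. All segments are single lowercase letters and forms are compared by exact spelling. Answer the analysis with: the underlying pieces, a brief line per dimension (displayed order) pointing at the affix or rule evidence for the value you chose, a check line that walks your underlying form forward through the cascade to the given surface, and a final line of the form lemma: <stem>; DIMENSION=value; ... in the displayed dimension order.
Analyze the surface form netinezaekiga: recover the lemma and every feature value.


underlying: net-inza-eki-ga
POLE=ol - signalled by the affix -eki
VEL=ma - signalled by the affix -ga
TOR=ne - signalled by the affix net-
check: netinzaekiga -> netinezaekiga
lemma: inza; POLE=ol; VEL=ma; TOR=ne
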